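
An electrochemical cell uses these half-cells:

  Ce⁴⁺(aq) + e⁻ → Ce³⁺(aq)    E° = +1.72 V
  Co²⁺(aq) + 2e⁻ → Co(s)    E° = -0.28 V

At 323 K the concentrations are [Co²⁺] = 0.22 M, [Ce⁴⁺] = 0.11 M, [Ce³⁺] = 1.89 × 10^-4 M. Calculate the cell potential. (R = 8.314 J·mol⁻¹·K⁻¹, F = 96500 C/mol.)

2.20 V

The Ce⁴⁺/Ce³⁺ couple has the higher reduction potential and acts as the cathode, so E°_cell = +1.72 − (-0.28) = 2.00 V.
Balancing electrons gives n = 2; the reaction quotient is Q = [Co²⁺]·[Ce³⁺]^2/[Ce⁴⁺]^2 = 6.49 × 10^-7.
E = E° − (RT/nF) ln Q = 2.00 − (8.314×323)/(2×96500) × (-14.247) = 2.000 + 0.198 = 2.198 V.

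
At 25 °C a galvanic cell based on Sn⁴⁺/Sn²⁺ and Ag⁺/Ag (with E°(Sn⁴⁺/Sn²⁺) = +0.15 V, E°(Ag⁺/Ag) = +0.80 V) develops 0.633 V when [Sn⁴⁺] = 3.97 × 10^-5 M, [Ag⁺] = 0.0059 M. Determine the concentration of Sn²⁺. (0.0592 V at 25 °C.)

0.3 M

From the Nernst equation, log Q = n(E° − E)/0.0592 = 2(0.65 − 0.633)/0.0592 = 0.574, so Q = 3.75.
With Q = [Sn⁴⁺]/([Sn²⁺]·[Ag⁺]^2) and the known concentrations, [Sn²⁺] in the denominator gives [Sn²⁺] = 0.3 M.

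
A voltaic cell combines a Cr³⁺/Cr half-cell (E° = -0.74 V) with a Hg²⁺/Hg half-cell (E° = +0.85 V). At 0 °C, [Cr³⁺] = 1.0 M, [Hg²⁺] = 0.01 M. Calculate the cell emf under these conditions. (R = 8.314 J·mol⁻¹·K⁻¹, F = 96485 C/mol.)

The Hg²⁺/Hg couple has the higher reduction potential and acts as the cathode, so E°_cell = +0.85 − (-0.74) = 1.59 V.
Balancing electrons gives n = 6; the reaction quotient is Q = [Cr³⁺]^2/[Hg²⁺]^3 = 1 × 10^6.
E = E° − (RT/nF) ln Q = 1.59 − (8.314×273)/(6×96485) × (13.816) = 1.590 − 0.054 = 1.536 V.

1.54 V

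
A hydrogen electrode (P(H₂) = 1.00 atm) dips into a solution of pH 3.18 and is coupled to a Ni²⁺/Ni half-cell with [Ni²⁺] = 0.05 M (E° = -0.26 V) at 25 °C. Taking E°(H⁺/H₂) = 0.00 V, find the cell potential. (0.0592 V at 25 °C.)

The hydrogen couple is the cathode, so E°_cell = 0.26 V; n = 2.
[H⁺] = 10^(−3.18) = 6.6 × 10^-4 M, and Q = [Ni²⁺]·P(H₂) / [H⁺]^2 = 1.15 × 10^5.
E = E° − (0.0592/2) log Q = 0.26 − (0.0592/2)(5.059) = 0.110 V.

0.11 V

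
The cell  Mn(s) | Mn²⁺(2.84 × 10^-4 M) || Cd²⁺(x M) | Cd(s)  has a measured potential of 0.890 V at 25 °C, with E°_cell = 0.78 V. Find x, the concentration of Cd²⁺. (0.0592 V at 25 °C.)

1.5 M

From the Nernst equation, log Q = n(E° − E)/0.0592 = 2(0.78 − 0.890)/0.0592 = -3.716, so Q = 1.92 × 10^-4.
With Q = [Mn²⁺]/[Cd²⁺] and the known concentrations, [Cd²⁺] in the denominator gives [Cd²⁺] = 1.5 M.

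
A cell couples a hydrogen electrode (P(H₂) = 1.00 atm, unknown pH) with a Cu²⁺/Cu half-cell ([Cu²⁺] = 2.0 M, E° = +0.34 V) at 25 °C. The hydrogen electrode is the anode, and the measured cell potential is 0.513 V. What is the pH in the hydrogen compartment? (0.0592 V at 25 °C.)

pH = 2.77

E°_cell = 0.34 V and n = 2.
log Q = n(E° − E)/0.0592 = 2×(0.34 − 0.513)/0.0592 = -5.845.
With Q = [H⁺]^2 / ([Cu²⁺]·P(H₂)), solving for [H⁺] gives log[H⁺] = -2.772, so pH = 2.77.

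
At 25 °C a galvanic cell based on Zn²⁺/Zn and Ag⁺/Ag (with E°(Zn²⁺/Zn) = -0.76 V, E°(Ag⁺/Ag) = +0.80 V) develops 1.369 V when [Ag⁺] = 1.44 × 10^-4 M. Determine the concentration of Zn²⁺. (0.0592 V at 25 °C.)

From the Nernst equation, log Q = n(E° − E)/0.0592 = 2(1.56 − 1.369)/0.0592 = 6.453, so Q = 2.84 × 10^6.
With Q = [Zn²⁺]/[Ag⁺]^2 and the known concentrations, [Zn²⁺] in the numerator gives [Zn²⁺] = 0.059 M.

0.059 M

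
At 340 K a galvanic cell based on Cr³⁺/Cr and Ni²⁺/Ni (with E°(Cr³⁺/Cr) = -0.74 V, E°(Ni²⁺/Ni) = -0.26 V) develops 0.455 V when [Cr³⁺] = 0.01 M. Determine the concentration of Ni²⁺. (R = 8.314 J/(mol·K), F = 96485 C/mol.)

From the Nernst equation, ln Q = nF(E° − E)/RT = 6×96485×(0.48 − 0.455)/(8.314×340) = 5.120, so Q = 167.
With Q = [Cr³⁺]^2/[Ni²⁺]^3 and the known concentrations, [Ni²⁺]^3 in the denominator gives [Ni²⁺] = 0.0084 M.

0.0084 M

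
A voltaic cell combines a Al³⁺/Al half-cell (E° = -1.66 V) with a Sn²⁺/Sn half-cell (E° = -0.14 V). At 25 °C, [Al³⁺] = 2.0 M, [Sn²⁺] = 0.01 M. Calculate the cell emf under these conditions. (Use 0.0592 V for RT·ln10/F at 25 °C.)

1.45 V

The Sn²⁺/Sn couple has the higher reduction potential and acts as the cathode, so E°_cell = -0.14 − (-1.66) = 1.52 V.
Balancing electrons gives n = 6; the reaction quotient is Q = [Al³⁺]^2/[Sn²⁺]^3 = 4 × 10^6.
At 25 °C, E = E° − (0.0592/n) log Q = 1.52 − (0.0592/6)(6.602) = 1.520 − 0.065 = 1.455 V.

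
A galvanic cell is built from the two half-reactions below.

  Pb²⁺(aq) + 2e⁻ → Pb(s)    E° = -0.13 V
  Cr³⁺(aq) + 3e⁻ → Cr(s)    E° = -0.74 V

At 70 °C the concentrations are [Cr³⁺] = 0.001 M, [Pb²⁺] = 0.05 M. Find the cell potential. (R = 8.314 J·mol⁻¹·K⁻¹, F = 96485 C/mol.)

The Pb²⁺/Pb couple has the higher reduction potential and acts as the cathode, so E°_cell = -0.13 − (-0.74) = 0.61 V.
Balancing electrons gives n = 6; the reaction quotient is Q = [Cr³⁺]^2/[Pb²⁺]^3 = 0.00800.
E = E° − (RT/nF) ln Q = 0.61 − (8.314×343)/(6×96485) × (-4.828) = 0.610 + 0.024 = 0.634 V.

0.634 V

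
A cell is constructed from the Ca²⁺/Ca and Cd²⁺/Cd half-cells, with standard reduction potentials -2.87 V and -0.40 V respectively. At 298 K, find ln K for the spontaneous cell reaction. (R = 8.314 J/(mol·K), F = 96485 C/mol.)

E°_cell = -0.40 − (-2.87) = 2.47 V, with n = 2 electrons transferred.
At equilibrium E = 0, so the Nernst equation gives ln K = nFE°/RT = (2)(96485)(2.47)/((8.314)(298)) = 192.38.

ln K = 192.4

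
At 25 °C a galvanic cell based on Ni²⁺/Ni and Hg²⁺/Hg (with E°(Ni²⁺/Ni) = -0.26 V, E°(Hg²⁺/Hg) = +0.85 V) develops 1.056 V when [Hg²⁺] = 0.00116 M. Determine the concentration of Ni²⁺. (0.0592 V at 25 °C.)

From the Nernst equation, log Q = n(E° − E)/0.0592 = 2(1.11 − 1.056)/0.0592 = 1.824, so Q = 66.7.
With Q = [Ni²⁺]/[Hg²⁺] and the known concentrations, [Ni²⁺] in the numerator gives [Ni²⁺] = 0.077 M.

0.077 M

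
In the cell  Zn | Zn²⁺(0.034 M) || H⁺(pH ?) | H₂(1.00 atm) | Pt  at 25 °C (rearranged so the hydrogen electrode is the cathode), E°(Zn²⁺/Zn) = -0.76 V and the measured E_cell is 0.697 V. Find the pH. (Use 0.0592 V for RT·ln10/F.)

E°_cell = 0.76 V and n = 2.
log Q = n(E° − E)/0.0592 = 2×(0.76 − 0.697)/0.0592 = 2.128.
With Q = [Zn²⁺]·P(H₂) / [H⁺]^2, solving for [H⁺] gives log[H⁺] = -1.798, so pH = 1.80.

pH = 1.80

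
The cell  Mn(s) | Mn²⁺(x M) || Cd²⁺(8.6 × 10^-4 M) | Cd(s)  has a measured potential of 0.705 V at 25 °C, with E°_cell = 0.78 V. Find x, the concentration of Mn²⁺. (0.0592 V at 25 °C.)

0.29 M

From the Nernst equation, log Q = n(E° − E)/0.0592 = 2(0.78 − 0.705)/0.0592 = 2.534, so Q = 342.
With Q = [Mn²⁺]/[Cd²⁺] and the known concentrations, [Mn²⁺] in the numerator gives [Mn²⁺] = 0.29 M.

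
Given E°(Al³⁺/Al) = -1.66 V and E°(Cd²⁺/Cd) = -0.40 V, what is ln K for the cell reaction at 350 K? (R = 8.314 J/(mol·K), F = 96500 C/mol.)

E°_cell = -0.40 − (-1.66) = 1.26 V, with n = 6 electrons transferred.
At equilibrium E = 0, so the Nernst equation gives ln K = nFE°/RT = (6)(96500)(1.26)/((8.314)(350)) = 250.71.

ln K = 250.7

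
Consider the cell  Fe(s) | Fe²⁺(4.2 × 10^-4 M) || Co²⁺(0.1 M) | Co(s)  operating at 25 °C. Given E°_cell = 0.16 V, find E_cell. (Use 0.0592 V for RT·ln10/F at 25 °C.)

Balancing electrons gives n = 2; the reaction quotient is Q = [Fe²⁺]/[Co²⁺] = 0.00420.
At 25 °C, E = E° − (0.0592/n) log Q = 0.16 − (0.0592/2)(-2.377) = 0.160 + 0.070 = 0.230 V.

0.230 V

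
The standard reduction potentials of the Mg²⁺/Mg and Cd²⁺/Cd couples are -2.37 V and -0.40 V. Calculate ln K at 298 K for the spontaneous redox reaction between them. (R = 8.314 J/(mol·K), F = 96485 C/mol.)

E°_cell = -0.40 − (-2.37) = 1.97 V, with n = 2 electrons transferred.
At equilibrium E = 0, so the Nernst equation gives ln K = nFE°/RT = (2)(96485)(1.97)/((8.314)(298)) = 153.44.

ln K = 153.4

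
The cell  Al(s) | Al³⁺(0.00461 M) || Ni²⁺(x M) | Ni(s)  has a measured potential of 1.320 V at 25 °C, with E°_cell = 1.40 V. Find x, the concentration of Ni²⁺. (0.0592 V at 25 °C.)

From the Nernst equation, log Q = n(E° − E)/0.0592 = 6(1.40 − 1.320)/0.0592 = 8.108, so Q = 1.28 × 10^8.
With Q = [Al³⁺]^2/[Ni²⁺]^3 and the known concentrations, [Ni²⁺]^3 in the denominator gives [Ni²⁺] = 5.5 × 10^-5 M.

5.5 × 10^-5 M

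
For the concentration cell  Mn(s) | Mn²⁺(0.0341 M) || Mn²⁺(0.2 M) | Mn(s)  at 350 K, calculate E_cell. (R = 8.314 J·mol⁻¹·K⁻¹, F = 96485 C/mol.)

Both half-cells are Mn²⁺/Mn, so E°_cell = 0. The concentrated side is the cathode; the cell reaction moves Mn²⁺ from high to low concentration with n = 2.
Q = [Mn²⁺]_dilute/[Mn²⁺]_conc = 0.0341/0.2 = 0.170.
E = 0 − (RT/nF) ln Q = −((8.314×350)/(2×96485))(-1.769) = 0.0267 V.

0.027 V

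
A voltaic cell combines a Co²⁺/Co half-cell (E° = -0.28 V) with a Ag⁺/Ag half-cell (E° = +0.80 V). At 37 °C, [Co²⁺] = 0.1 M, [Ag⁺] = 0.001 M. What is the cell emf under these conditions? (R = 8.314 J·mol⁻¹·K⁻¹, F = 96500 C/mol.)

0.926 V

The Ag⁺/Ag couple has the higher reduction potential and acts as the cathode, so E°_cell = +0.80 − (-0.28) = 1.08 V.
Balancing electrons gives n = 2; the reaction quotient is Q = [Co²⁺]/[Ag⁺]^2 = 1 × 10^5.
E = E° − (RT/nF) ln Q = 1.08 − (8.314×310)/(2×96500) × (11.513) = 1.080 − 0.154 = 0.926 V.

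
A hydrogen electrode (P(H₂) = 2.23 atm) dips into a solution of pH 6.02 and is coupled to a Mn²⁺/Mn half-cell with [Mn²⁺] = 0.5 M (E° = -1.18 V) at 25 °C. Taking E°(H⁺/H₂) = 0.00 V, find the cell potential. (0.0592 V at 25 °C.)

0.82 V

The hydrogen couple is the cathode, so E°_cell = 1.18 V; n = 2.
[H⁺] = 10^(−6.02) = 9.5 × 10^-7 M, and Q = [Mn²⁺]·P(H₂) / [H⁺]^2 = 1.22 × 10^12.
E = E° − (0.0592/2) log Q = 1.18 − (0.0592/2)(12.087) = 0.822 V.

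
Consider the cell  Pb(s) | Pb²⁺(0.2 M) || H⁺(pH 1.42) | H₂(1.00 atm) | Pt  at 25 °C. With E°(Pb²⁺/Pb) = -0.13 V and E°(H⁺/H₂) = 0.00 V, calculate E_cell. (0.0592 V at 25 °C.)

0.067 V

The hydrogen couple is the cathode, so E°_cell = 0.13 V; n = 2.
[H⁺] = 10^(−1.42) = 0.038 M, and Q = [Pb²⁺]·P(H₂) / [H⁺]^2 = 138.
E = E° − (0.0592/2) log Q = 0.13 − (0.0592/2)(2.141) = 0.067 V.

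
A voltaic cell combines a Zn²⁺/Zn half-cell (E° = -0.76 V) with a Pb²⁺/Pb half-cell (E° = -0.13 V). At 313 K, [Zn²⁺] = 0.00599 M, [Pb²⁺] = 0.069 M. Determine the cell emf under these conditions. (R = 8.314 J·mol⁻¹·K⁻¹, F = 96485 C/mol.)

The Pb²⁺/Pb couple has the higher reduction potential and acts as the cathode, so E°_cell = -0.13 − (-0.76) = 0.63 V.
Balancing electrons gives n = 2; the reaction quotient is Q = [Zn²⁺]/[Pb²⁺] = 0.0868.
E = E° − (RT/nF) ln Q = 0.63 − (8.314×313)/(2×96485) × (-2.444) = 0.630 + 0.033 = 0.663 V.

0.663 V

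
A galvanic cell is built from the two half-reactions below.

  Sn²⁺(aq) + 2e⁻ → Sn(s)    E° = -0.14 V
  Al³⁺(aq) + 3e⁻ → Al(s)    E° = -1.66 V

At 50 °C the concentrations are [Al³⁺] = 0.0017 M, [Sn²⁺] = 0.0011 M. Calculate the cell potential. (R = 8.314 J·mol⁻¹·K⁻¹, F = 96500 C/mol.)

The Sn²⁺/Sn couple has the higher reduction potential and acts as the cathode, so E°_cell = -0.14 − (-1.66) = 1.52 V.
Balancing electrons gives n = 6; the reaction quotient is Q = [Al³⁺]^2/[Sn²⁺]^3 = 2170.
E = E° − (RT/nF) ln Q = 1.52 − (8.314×323)/(6×96500) × (7.683) = 1.520 − 0.036 = 1.484 V.

1.48 V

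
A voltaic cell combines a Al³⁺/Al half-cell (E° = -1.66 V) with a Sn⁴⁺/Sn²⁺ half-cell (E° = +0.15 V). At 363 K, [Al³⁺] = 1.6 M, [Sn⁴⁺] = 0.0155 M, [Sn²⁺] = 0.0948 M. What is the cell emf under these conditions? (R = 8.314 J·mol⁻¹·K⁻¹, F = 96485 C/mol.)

1.78 V

The Sn⁴⁺/Sn²⁺ couple has the higher reduction potential and acts as the cathode, so E°_cell = +0.15 − (-1.66) = 1.81 V.
Balancing electrons gives n = 6; the reaction quotient is Q = [Al³⁺]^2·[Sn²⁺]^3/[Sn⁴⁺]^3 = 586.
E = E° − (RT/nF) ln Q = 1.81 − (8.314×363)/(6×96485) × (6.373) = 1.810 − 0.033 = 1.777 V.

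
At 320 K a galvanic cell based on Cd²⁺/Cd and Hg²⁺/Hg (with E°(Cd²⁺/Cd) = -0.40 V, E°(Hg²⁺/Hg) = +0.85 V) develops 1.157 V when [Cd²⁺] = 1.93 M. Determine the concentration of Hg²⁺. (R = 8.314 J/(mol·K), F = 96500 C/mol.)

From the Nernst equation, ln Q = nF(E° − E)/RT = 2×96500×(1.25 − 1.157)/(8.314×320) = 6.747, so Q = 851.
With Q = [Cd²⁺]/[Hg²⁺] and the known concentrations, [Hg²⁺] in the denominator gives [Hg²⁺] = 0.0023 M.

0.0023 M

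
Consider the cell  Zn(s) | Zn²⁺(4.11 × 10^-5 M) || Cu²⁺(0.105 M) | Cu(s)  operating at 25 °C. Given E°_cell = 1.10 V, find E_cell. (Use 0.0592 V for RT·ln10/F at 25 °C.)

Balancing electrons gives n = 2; the reaction quotient is Q = [Zn²⁺]/[Cu²⁺] = 3.91 × 10^-4.
At 25 °C, E = E° − (0.0592/n) log Q = 1.10 − (0.0592/2)(-3.407) = 1.100 + 0.101 = 1.201 V.

1.20 V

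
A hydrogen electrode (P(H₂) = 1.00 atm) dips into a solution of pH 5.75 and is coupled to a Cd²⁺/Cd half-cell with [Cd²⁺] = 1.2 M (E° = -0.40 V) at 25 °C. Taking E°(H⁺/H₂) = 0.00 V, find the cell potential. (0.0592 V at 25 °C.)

The hydrogen couple is the cathode, so E°_cell = 0.40 V; n = 2.
[H⁺] = 10^(−5.75) = 1.8 × 10^-6 M, and Q = [Cd²⁺]·P(H₂) / [H⁺]^2 = 3.79 × 10^11.
E = E° − (0.0592/2) log Q = 0.40 − (0.0592/2)(11.579) = 0.057 V.

0.057 V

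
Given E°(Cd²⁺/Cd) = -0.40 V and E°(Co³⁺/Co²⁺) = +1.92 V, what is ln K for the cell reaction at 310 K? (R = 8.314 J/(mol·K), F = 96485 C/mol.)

ln K = 173.7

E°_cell = +1.92 − (-0.40) = 2.32 V, with n = 2 electrons transferred.
At equilibrium E = 0, so the Nernst equation gives ln K = nFE°/RT = (2)(96485)(2.32)/((8.314)(310)) = 173.70.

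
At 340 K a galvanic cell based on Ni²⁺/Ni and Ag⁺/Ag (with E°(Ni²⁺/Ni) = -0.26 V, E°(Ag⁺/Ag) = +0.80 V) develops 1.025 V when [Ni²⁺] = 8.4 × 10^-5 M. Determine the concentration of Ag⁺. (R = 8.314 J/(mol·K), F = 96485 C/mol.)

From the Nernst equation, ln Q = nF(E° − E)/RT = 2×96485×(1.06 − 1.025)/(8.314×340) = 2.389, so Q = 10.9.
With Q = [Ni²⁺]/[Ag⁺]^2 and the known concentrations, [Ag⁺]^2 in the denominator gives [Ag⁺] = 0.0028 M.

0.0028 M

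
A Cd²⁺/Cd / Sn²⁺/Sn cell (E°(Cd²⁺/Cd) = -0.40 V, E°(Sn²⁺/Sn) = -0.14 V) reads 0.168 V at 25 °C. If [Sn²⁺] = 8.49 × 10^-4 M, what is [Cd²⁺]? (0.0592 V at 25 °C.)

From the Nernst equation, log Q = n(E° − E)/0.0592 = 2(0.26 − 0.168)/0.0592 = 3.108, so Q = 1280.
With Q = [Cd²⁺]/[Sn²⁺] and the known concentrations, [Cd²⁺] in the numerator gives [Cd²⁺] = 1.1 M.

1.1 M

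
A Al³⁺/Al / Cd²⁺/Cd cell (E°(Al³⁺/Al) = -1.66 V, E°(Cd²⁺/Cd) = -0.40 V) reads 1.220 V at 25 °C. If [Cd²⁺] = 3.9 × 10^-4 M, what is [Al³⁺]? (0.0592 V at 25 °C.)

From the Nernst equation, log Q = n(E° − E)/0.0592 = 6(1.26 − 1.220)/0.0592 = 4.054, so Q = 1.13 × 10^4.
With Q = [Al³⁺]^2/[Cd²⁺]^3 and the known concentrations, [Al³⁺]^2 in the numerator gives [Al³⁺] = 8.2 × 10^-4 M.

8.2 × 10^-4 M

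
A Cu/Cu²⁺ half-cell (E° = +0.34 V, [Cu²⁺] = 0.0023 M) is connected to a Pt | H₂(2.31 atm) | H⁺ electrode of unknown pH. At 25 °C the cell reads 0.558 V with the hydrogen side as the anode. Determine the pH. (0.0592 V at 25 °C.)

E°_cell = 0.34 V and n = 2.
log Q = n(E° − E)/0.0592 = 2×(0.34 − 0.558)/0.0592 = -7.365.
With Q = [H⁺]^2 / ([Cu²⁺]·P(H₂)), solving for [H⁺] gives log[H⁺] = -4.820, so pH = 4.82.

pH = 4.82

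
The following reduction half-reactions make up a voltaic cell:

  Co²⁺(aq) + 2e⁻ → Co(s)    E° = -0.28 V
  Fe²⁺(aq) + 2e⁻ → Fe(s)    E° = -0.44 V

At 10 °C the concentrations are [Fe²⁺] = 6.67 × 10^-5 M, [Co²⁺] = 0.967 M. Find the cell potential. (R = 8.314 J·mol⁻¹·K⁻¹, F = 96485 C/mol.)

0.277 V

The Co²⁺/Co couple has the higher reduction potential and acts as the cathode, so E°_cell = -0.28 − (-0.44) = 0.16 V.
Balancing electrons gives n = 2; the reaction quotient is Q = [Fe²⁺]/[Co²⁺] = 6.9 × 10^-5.
E = E° − (RT/nF) ln Q = 0.16 − (8.314×283)/(2×96485) × (-9.582) = 0.160 + 0.117 = 0.277 V.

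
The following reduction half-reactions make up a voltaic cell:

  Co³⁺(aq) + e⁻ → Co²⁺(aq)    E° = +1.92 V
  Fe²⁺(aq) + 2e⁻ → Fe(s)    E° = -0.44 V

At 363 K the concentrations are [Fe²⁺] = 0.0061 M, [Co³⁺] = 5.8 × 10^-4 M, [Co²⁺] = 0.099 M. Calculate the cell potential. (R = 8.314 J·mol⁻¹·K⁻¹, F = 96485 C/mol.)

2.28 V

The Co³⁺/Co²⁺ couple has the higher reduction potential and acts as the cathode, so E°_cell = +1.92 − (-0.44) = 2.36 V.
Balancing electrons gives n = 2; the reaction quotient is Q = [Fe²⁺]·[Co²⁺]^2/[Co³⁺]^2 = 178.
E = E° − (RT/nF) ln Q = 2.36 − (8.314×363)/(2×96485) × (5.180) = 2.360 − 0.081 = 2.279 V.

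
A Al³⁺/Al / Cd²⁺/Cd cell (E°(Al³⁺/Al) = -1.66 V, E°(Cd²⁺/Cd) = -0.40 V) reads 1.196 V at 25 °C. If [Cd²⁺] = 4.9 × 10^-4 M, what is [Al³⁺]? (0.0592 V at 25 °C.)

From the Nernst equation, log Q = n(E° − E)/0.0592 = 6(1.26 − 1.196)/0.0592 = 6.486, so Q = 3.07 × 10^6.
With Q = [Al³⁺]^2/[Cd²⁺]^3 and the known concentrations, [Al³⁺]^2 in the numerator gives [Al³⁺] = 0.019 M.

0.019 M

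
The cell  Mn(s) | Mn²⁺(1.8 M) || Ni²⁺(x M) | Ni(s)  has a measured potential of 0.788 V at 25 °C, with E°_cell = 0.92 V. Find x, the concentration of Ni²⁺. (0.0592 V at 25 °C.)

6.2 × 10^-5 M

From the Nernst equation, log Q = n(E° − E)/0.0592 = 2(0.92 − 0.788)/0.0592 = 4.459, so Q = 2.88 × 10^4.
With Q = [Mn²⁺]/[Ni²⁺] and the known concentrations, [Ni²⁺] in the denominator gives [Ni²⁺] = 6.2 × 10^-5 M.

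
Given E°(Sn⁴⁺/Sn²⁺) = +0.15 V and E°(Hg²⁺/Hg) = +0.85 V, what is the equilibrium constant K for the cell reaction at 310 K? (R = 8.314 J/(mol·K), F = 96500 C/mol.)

E°_cell = +0.85 − (+0.15) = 0.70 V, with n = 2 electrons transferred.
At equilibrium E = 0, so the Nernst equation gives ln K = nFE°/RT = (2)(96500)(0.70)/((8.314)(310)) = 52.42.
K = e^52.42 = 5.8 × 10^22.

5.8 × 10^22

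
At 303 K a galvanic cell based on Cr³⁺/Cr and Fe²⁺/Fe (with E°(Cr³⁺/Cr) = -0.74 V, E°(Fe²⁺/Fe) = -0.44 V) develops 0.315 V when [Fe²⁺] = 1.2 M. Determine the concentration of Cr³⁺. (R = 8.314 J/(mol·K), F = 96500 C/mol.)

From the Nernst equation, ln Q = nF(E° − E)/RT = 6×96500×(0.30 − 0.315)/(8.314×303) = -3.448, so Q = 0.0318.
With Q = [Cr³⁺]^2/[Fe²⁺]^3 and the known concentrations, [Cr³⁺]^2 in the numerator gives [Cr³⁺] = 0.23 M.

0.23 M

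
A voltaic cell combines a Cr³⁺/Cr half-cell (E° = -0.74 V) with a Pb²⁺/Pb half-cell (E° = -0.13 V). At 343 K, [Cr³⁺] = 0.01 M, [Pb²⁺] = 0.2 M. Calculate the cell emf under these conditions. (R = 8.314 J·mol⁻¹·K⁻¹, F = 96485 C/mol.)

0.632 V

The Pb²⁺/Pb couple has the higher reduction potential and acts as the cathode, so E°_cell = -0.13 − (-0.74) = 0.61 V.
Balancing electrons gives n = 6; the reaction quotient is Q = [Cr³⁺]^2/[Pb²⁺]^3 = 0.0125.
E = E° − (RT/nF) ln Q = 0.61 − (8.314×343)/(6×96485) × (-4.382) = 0.610 + 0.022 = 0.632 V.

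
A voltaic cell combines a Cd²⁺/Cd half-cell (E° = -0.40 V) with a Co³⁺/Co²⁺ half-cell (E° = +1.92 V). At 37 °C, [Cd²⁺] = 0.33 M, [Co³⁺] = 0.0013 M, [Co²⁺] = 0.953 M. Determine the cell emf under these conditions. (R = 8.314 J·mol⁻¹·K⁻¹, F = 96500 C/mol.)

2.16 V

The Co³⁺/Co²⁺ couple has the higher reduction potential and acts as the cathode, so E°_cell = +1.92 − (-0.40) = 2.32 V.
Balancing electrons gives n = 2; the reaction quotient is Q = [Cd²⁺]·[Co²⁺]^2/[Co³⁺]^2 = 1.77 × 10^5.
E = E° − (RT/nF) ln Q = 2.32 − (8.314×310)/(2×96500) × (12.086) = 2.320 − 0.161 = 2.159 V.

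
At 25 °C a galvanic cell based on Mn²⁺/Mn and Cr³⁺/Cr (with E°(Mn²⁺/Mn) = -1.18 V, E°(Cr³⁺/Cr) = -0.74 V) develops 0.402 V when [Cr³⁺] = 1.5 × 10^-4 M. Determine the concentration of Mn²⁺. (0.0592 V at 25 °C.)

From the Nernst equation, log Q = n(E° − E)/0.0592 = 6(0.44 − 0.402)/0.0592 = 3.851, so Q = 7100.
With Q = [Mn²⁺]^3/[Cr³⁺]^2 and the known concentrations, [Mn²⁺]^3 in the numerator gives [Mn²⁺] = 0.054 M.

0.054 M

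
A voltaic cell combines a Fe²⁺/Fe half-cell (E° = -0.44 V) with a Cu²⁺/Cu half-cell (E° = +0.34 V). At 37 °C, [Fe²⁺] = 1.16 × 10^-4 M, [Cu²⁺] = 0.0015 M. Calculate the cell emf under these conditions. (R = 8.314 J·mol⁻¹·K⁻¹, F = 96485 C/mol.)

The Cu²⁺/Cu couple has the higher reduction potential and acts as the cathode, so E°_cell = +0.34 − (-0.44) = 0.78 V.
Balancing electrons gives n = 2; the reaction quotient is Q = [Fe²⁺]/[Cu²⁺] = 0.0773.
E = E° − (RT/nF) ln Q = 0.78 − (8.314×310)/(2×96485) × (-2.560) = 0.780 + 0.034 = 0.814 V.

0.814 V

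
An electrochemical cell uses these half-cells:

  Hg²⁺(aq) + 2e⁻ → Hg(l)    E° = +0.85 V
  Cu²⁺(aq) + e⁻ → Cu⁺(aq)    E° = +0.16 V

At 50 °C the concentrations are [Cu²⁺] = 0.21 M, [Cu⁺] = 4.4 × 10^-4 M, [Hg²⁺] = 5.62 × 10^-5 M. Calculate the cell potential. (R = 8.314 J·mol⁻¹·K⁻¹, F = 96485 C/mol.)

The Hg²⁺/Hg couple has the higher reduction potential and acts as the cathode, so E°_cell = +0.85 − (+0.16) = 0.69 V.
Balancing electrons gives n = 2; the reaction quotient is Q = [Cu²⁺]^2/([Cu⁺]^2·[Hg²⁺]) = 4.05 × 10^9.
E = E° − (RT/nF) ln Q = 0.69 − (8.314×323)/(2×96485) × (22.123) = 0.690 − 0.308 = 0.382 V.

0.382 V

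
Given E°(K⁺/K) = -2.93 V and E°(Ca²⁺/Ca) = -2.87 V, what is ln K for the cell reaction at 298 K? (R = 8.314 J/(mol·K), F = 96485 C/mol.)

E°_cell = -2.87 − (-2.93) = 0.06 V, with n = 2 electrons transferred.
At equilibrium E = 0, so the Nernst equation gives ln K = nFE°/RT = (2)(96485)(0.06)/((8.314)(298)) = 4.67.

ln K = 4.7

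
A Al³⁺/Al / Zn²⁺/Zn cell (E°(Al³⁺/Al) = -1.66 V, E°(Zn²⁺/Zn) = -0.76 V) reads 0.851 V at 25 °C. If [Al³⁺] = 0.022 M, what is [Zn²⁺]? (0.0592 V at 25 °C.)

0.0017 M

From the Nernst equation, log Q = n(E° − E)/0.0592 = 6(0.90 − 0.851)/0.0592 = 4.966, so Q = 9.25 × 10^4.
With Q = [Al³⁺]^2/[Zn²⁺]^3 and the known concentrations, [Zn²⁺]^3 in the denominator gives [Zn²⁺] = 0.0017 M.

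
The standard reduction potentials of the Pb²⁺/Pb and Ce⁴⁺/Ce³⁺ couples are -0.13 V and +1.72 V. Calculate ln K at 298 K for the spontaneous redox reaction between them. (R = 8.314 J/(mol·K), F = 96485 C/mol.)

ln K = 144.1

E°_cell = +1.72 − (-0.13) = 1.85 V, with n = 2 electrons transferred.
At equilibrium E = 0, so the Nernst equation gives ln K = nFE°/RT = (2)(96485)(1.85)/((8.314)(298)) = 144.09.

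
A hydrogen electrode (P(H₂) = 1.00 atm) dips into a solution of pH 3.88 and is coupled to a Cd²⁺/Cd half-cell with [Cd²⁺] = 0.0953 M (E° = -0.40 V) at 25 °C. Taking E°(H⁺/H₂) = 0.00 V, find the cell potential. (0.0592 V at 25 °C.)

0.20 V

The hydrogen couple is the cathode, so E°_cell = 0.40 V; n = 2.
[H⁺] = 10^(−3.88) = 1.3 × 10^-4 M, and Q = [Cd²⁺]·P(H₂) / [H⁺]^2 = 5.48 × 10^6.
E = E° − (0.0592/2) log Q = 0.40 − (0.0592/2)(6.739) = 0.201 V.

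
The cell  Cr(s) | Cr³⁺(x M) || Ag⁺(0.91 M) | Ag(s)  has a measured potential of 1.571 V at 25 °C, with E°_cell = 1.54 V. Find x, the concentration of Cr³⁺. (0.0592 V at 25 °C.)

From the Nernst equation, log Q = n(E° − E)/0.0592 = 3(1.54 − 1.571)/0.0592 = -1.571, so Q = 0.0269.
With Q = [Cr³⁺]/[Ag⁺]^3 and the known concentrations, [Cr³⁺] in the numerator gives [Cr³⁺] = 0.02 M.

0.02 M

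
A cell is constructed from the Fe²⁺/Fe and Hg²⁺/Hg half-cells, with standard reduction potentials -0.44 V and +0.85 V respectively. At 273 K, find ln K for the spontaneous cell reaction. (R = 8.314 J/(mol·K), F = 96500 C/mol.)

E°_cell = +0.85 − (-0.44) = 1.29 V, with n = 2 electrons transferred.
At equilibrium E = 0, so the Nernst equation gives ln K = nFE°/RT = (2)(96500)(1.29)/((8.314)(273)) = 109.69.

ln K = 109.7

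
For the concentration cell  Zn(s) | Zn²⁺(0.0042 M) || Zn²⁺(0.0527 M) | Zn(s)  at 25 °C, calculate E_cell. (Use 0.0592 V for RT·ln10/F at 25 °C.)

Both half-cells are Zn²⁺/Zn, so E°_cell = 0. The concentrated side is the cathode; the cell reaction moves Zn²⁺ from high to low concentration with n = 2.
Q = [Zn²⁺]_dilute/[Zn²⁺]_conc = 0.0042/0.0527 = 0.0797.
E = 0 − (0.0592/2) log Q = −(0.0592/2)(-1.099) = 0.0325 V.

0.033 V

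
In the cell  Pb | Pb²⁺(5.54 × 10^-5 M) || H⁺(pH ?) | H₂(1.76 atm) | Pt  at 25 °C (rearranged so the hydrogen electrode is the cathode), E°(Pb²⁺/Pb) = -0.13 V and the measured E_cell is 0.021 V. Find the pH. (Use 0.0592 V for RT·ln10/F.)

E°_cell = 0.13 V and n = 2.
log Q = n(E° − E)/0.0592 = 2×(0.13 − 0.021)/0.0592 = 3.682.
With Q = [Pb²⁺]·P(H₂) / [H⁺]^2, solving for [H⁺] gives log[H⁺] = -3.847, so pH = 3.85.

pH = 3.85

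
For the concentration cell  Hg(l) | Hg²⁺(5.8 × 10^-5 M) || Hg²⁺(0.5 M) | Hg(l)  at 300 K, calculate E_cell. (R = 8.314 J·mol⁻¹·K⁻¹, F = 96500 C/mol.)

Both half-cells are Hg²⁺/Hg, so E°_cell = 0. The concentrated side is the cathode; the cell reaction moves Hg²⁺ from high to low concentration with n = 2.
Q = [Hg²⁺]_dilute/[Hg²⁺]_conc = 5.8 × 10^-5/0.5 = 1.16 × 10^-4.
E = 0 − (RT/nF) ln Q = −((8.314×300)/(2×96500))(-9.062) = 0.1171 V.

0.12 V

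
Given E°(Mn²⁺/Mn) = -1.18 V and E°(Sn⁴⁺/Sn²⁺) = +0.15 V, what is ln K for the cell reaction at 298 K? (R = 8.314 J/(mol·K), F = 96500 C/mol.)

ln K = 103.6

E°_cell = +0.15 − (-1.18) = 1.33 V, with n = 2 electrons transferred.
At equilibrium E = 0, so the Nernst equation gives ln K = nFE°/RT = (2)(96500)(1.33)/((8.314)(298)) = 103.61.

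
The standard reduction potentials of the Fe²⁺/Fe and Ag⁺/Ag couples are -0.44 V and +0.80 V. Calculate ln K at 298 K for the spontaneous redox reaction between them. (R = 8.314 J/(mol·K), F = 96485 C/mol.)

E°_cell = +0.80 − (-0.44) = 1.24 V, with n = 2 electrons transferred.
At equilibrium E = 0, so the Nernst equation gives ln K = nFE°/RT = (2)(96485)(1.24)/((8.314)(298)) = 96.58.

ln K = 96.6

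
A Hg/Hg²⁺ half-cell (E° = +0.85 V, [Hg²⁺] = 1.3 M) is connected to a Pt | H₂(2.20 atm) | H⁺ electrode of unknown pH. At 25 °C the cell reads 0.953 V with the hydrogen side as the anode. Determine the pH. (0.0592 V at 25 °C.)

pH = 1.51

E°_cell = 0.85 V and n = 2.
log Q = n(E° − E)/0.0592 = 2×(0.85 − 0.953)/0.0592 = -3.480.
With Q = [H⁺]^2 / ([Hg²⁺]·P(H₂)), solving for [H⁺] gives log[H⁺] = -1.512, so pH = 1.51.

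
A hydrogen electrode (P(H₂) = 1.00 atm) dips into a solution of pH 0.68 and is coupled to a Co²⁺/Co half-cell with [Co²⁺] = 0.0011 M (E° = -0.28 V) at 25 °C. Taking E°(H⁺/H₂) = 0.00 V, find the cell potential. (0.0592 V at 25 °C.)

The hydrogen couple is the cathode, so E°_cell = 0.28 V; n = 2.
[H⁺] = 10^(−0.68) = 0.21 M, and Q = [Co²⁺]·P(H₂) / [H⁺]^2 = 0.0252.
E = E° − (0.0592/2) log Q = 0.28 − (0.0592/2)(-1.599) = 0.327 V.

0.33 V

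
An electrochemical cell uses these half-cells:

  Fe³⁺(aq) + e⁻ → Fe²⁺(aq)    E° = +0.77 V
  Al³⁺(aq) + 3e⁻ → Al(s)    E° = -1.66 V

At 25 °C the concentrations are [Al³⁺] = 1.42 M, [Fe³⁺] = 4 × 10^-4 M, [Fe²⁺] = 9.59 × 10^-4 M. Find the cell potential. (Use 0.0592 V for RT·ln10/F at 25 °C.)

The Fe³⁺/Fe²⁺ couple has the higher reduction potential and acts as the cathode, so E°_cell = +0.77 − (-1.66) = 2.43 V.
Balancing electrons gives n = 3; the reaction quotient is Q = [Al³⁺]·[Fe²⁺]^3/[Fe³⁺]^3 = 19.6.
At 25 °C, E = E° − (0.0592/n) log Q = 2.43 − (0.0592/3)(1.292) = 2.430 − 0.025 = 2.405 V.

2.40 V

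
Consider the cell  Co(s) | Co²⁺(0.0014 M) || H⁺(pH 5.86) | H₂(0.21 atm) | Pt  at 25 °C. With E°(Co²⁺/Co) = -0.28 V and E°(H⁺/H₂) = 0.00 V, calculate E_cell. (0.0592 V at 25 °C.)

0.038 V

The hydrogen couple is the cathode, so E°_cell = 0.28 V; n = 2.
[H⁺] = 10^(−5.86) = 1.4 × 10^-6 M, and Q = [Co²⁺]·P(H₂) / [H⁺]^2 = 1.54 × 10^8.
E = E° − (0.0592/2) log Q = 0.28 − (0.0592/2)(8.188) = 0.038 V.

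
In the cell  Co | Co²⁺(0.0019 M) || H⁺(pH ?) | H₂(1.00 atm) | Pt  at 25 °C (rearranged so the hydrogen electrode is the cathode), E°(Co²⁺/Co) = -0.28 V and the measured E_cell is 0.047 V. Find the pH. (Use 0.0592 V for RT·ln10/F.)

pH = 5.30

E°_cell = 0.28 V and n = 2.
log Q = n(E° − E)/0.0592 = 2×(0.28 − 0.047)/0.0592 = 7.872.
With Q = [Co²⁺]·P(H₂) / [H⁺]^2, solving for [H⁺] gives log[H⁺] = -5.296, so pH = 5.30.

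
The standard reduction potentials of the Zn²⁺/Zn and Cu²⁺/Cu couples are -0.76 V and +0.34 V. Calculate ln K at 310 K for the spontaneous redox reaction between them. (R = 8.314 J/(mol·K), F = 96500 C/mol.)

ln K = 82.4

E°_cell = +0.34 − (-0.76) = 1.10 V, with n = 2 electrons transferred.
At equilibrium E = 0, so the Nernst equation gives ln K = nFE°/RT = (2)(96500)(1.10)/((8.314)(310)) = 82.37.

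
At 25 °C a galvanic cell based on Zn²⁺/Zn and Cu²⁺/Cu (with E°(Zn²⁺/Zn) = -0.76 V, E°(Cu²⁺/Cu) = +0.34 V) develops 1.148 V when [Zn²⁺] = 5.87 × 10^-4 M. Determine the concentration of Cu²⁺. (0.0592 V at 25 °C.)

From the Nernst equation, log Q = n(E° − E)/0.0592 = 2(1.10 − 1.148)/0.0592 = -1.622, so Q = 0.0239.
With Q = [Zn²⁺]/[Cu²⁺] and the known concentrations, [Cu²⁺] in the denominator gives [Cu²⁺] = 0.025 M.

0.025 M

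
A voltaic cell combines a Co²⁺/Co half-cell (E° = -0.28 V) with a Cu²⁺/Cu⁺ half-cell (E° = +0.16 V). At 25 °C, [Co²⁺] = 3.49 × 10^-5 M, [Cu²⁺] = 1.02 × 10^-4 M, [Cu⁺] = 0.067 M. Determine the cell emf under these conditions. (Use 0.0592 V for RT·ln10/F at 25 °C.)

0.405 V

The Cu²⁺/Cu⁺ couple has the higher reduction potential and acts as the cathode, so E°_cell = +0.16 − (-0.28) = 0.44 V.
Balancing electrons gives n = 2; the reaction quotient is Q = [Co²⁺]·[Cu⁺]^2/[Cu²⁺]^2 = 15.1.
At 25 °C, E = E° − (0.0592/n) log Q = 0.44 − (0.0592/2)(1.178) = 0.440 − 0.035 = 0.405 V.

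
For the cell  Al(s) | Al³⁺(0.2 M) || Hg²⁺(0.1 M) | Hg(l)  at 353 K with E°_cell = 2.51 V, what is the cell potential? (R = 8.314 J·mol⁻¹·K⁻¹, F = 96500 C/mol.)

Balancing electrons gives n = 6; the reaction quotient is Q = [Al³⁺]^2/[Hg²⁺]^3 = 40.0.
E = E° − (RT/nF) ln Q = 2.51 − (8.314×353)/(6×96500) × (3.689) = 2.510 − 0.019 = 2.491 V.

2.49 V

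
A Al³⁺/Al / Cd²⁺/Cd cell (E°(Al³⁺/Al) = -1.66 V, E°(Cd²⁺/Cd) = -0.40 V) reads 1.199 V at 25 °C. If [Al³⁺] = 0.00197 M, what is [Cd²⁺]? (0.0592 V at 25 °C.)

From the Nernst equation, log Q = n(E° − E)/0.0592 = 6(1.26 − 1.199)/0.0592 = 6.182, so Q = 1.52 × 10^6.
With Q = [Al³⁺]^2/[Cd²⁺]^3 and the known concentrations, [Cd²⁺]^3 in the denominator gives [Cd²⁺] = 1.4 × 10^-4 M.

1.4 × 10^-4 M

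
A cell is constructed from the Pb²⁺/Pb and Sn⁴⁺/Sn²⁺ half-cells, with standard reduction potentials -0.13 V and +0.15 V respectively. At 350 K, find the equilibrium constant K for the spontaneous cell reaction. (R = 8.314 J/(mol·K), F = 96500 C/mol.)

1.2 × 10^8

E°_cell = +0.15 − (-0.13) = 0.28 V, with n = 2 electrons transferred.
At equilibrium E = 0, so the Nernst equation gives ln K = nFE°/RT = (2)(96500)(0.28)/((8.314)(350)) = 18.57.
K = e^18.57 = 1.2 × 10^8.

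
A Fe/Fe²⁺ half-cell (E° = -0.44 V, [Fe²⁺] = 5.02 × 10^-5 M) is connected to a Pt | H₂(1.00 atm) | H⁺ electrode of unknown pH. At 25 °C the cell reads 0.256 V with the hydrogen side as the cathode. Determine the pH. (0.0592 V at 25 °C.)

E°_cell = 0.44 V and n = 2.
log Q = n(E° − E)/0.0592 = 2×(0.44 − 0.256)/0.0592 = 6.216.
With Q = [Fe²⁺]·P(H₂) / [H⁺]^2, solving for [H⁺] gives log[H⁺] = -5.258, so pH = 5.26.

pH = 5.26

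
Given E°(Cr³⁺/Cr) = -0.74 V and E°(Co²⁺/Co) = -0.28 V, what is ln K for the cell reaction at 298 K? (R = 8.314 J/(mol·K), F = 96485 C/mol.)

E°_cell = -0.28 − (-0.74) = 0.46 V, with n = 6 electrons transferred.
At equilibrium E = 0, so the Nernst equation gives ln K = nFE°/RT = (6)(96485)(0.46)/((8.314)(298)) = 107.48.

ln K = 107.5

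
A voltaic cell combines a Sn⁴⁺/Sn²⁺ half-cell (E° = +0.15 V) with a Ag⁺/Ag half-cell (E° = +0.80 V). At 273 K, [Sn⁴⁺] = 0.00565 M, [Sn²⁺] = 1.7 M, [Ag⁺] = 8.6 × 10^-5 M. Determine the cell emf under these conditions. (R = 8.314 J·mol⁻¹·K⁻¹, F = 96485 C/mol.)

0.497 V

The Ag⁺/Ag couple has the higher reduction potential and acts as the cathode, so E°_cell = +0.80 − (+0.15) = 0.65 V.
Balancing electrons gives n = 2; the reaction quotient is Q = [Sn⁴⁺]/([Sn²⁺]·[Ag⁺]^2) = 4.49 × 10^5.
E = E° − (RT/nF) ln Q = 0.65 − (8.314×273)/(2×96485) × (13.016) = 0.650 − 0.153 = 0.497 V.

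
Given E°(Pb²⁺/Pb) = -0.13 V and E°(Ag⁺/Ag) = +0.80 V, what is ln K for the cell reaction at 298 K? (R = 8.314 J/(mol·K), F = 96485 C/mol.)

E°_cell = +0.80 − (-0.13) = 0.93 V, with n = 2 electrons transferred.
At equilibrium E = 0, so the Nernst equation gives ln K = nFE°/RT = (2)(96485)(0.93)/((8.314)(298)) = 72.43.

ln K = 72.4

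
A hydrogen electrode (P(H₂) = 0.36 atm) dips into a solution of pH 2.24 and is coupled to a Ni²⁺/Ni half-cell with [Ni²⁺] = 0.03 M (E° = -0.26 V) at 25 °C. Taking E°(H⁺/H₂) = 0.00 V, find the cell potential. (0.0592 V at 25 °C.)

The hydrogen couple is the cathode, so E°_cell = 0.26 V; n = 2.
[H⁺] = 10^(−2.24) = 0.0058 M, and Q = [Ni²⁺]·P(H₂) / [H⁺]^2 = 326.
E = E° − (0.0592/2) log Q = 0.26 − (0.0592/2)(2.513) = 0.186 V.

0.19 V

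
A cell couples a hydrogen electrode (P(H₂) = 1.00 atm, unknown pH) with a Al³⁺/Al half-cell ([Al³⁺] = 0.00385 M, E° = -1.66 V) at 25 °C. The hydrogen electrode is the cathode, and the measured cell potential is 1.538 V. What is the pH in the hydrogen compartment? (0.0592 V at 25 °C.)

E°_cell = 1.66 V and n = 6.
log Q = n(E° − E)/0.0592 = 6×(1.66 − 1.538)/0.0592 = 12.365.
With Q = [Al³⁺]^2·P(H₂)^3 / [H⁺]^6, solving for [H⁺] gives log[H⁺] = -2.866, so pH = 2.87.

pH = 2.87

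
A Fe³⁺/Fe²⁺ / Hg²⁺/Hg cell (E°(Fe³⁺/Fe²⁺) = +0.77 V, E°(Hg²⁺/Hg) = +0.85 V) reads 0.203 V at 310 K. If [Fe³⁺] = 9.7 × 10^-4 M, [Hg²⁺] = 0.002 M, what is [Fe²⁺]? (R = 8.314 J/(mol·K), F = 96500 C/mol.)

2.2 M

From the Nernst equation, ln Q = nF(E° − E)/RT = 2×96500×(0.08 − 0.203)/(8.314×310) = -9.211, so Q = 1 × 10^-4.
With Q = [Fe³⁺]^2/([Fe²⁺]^2·[Hg²⁺]) and the known concentrations, [Fe²⁺]^2 in the denominator gives [Fe²⁺] = 2.2 M.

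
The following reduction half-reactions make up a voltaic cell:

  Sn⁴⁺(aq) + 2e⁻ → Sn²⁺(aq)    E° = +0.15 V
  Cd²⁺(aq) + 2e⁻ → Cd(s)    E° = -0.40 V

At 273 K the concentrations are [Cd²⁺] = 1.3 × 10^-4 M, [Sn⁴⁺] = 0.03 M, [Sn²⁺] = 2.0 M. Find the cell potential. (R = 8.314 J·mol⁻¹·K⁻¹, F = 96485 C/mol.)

The Sn⁴⁺/Sn²⁺ couple has the higher reduction potential and acts as the cathode, so E°_cell = +0.15 − (-0.40) = 0.55 V.
Balancing electrons gives n = 2; the reaction quotient is Q = [Cd²⁺]·[Sn²⁺]/[Sn⁴⁺] = 0.00867.
E = E° − (RT/nF) ln Q = 0.55 − (8.314×273)/(2×96485) × (-4.748) = 0.550 + 0.056 = 0.606 V.

0.606 V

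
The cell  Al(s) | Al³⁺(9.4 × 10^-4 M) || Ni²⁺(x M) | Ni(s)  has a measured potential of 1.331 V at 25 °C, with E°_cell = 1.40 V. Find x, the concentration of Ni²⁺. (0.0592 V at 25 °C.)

From the Nernst equation, log Q = n(E° − E)/0.0592 = 6(1.40 − 1.331)/0.0592 = 6.993, so Q = 9.85 × 10^6.
With Q = [Al³⁺]^2/[Ni²⁺]^3 and the known concentrations, [Ni²⁺]^3 in the denominator gives [Ni²⁺] = 4.5 × 10^-5 M.

4.5 × 10^-5 M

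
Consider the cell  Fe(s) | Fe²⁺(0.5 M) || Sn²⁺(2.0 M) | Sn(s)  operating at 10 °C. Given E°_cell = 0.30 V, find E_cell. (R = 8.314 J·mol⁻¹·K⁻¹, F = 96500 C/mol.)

0.317 V

Balancing electrons gives n = 2; the reaction quotient is Q = [Fe²⁺]/[Sn²⁺] = 0.250.
E = E° − (RT/nF) ln Q = 0.30 − (8.314×283)/(2×96500) × (-1.386) = 0.300 + 0.017 = 0.317 V.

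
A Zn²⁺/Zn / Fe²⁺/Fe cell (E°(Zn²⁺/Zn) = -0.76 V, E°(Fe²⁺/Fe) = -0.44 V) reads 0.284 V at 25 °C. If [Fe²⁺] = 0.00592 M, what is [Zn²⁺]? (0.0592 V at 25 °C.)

From the Nernst equation, log Q = n(E° − E)/0.0592 = 2(0.32 − 0.284)/0.0592 = 1.216, so Q = 16.5.
With Q = [Zn²⁺]/[Fe²⁺] and the known concentrations, [Zn²⁺] in the numerator gives [Zn²⁺] = 0.097 M.

0.097 M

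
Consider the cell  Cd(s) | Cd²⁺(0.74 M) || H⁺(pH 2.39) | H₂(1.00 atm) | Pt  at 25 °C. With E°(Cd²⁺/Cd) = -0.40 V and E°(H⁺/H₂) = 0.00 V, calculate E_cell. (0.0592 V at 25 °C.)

The hydrogen couple is the cathode, so E°_cell = 0.40 V; n = 2.
[H⁺] = 10^(−2.39) = 0.0041 M, and Q = [Cd²⁺]·P(H₂) / [H⁺]^2 = 4.46 × 10^4.
E = E° − (0.0592/2) log Q = 0.40 − (0.0592/2)(4.649) = 0.262 V.

0.26 V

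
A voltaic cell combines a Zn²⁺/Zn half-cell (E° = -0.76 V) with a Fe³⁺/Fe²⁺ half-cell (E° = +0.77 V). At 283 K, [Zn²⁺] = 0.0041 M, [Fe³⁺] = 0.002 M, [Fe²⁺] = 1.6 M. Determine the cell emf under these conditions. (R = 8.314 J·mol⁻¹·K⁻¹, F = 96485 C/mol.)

1.43 V

The Fe³⁺/Fe²⁺ couple has the higher reduction potential and acts as the cathode, so E°_cell = +0.77 − (-0.76) = 1.53 V.
Balancing electrons gives n = 2; the reaction quotient is Q = [Zn²⁺]·[Fe²⁺]^2/[Fe³⁺]^2 = 2620.
E = E° − (RT/nF) ln Q = 1.53 − (8.314×283)/(2×96485) × (7.872) = 1.530 − 0.096 = 1.434 V.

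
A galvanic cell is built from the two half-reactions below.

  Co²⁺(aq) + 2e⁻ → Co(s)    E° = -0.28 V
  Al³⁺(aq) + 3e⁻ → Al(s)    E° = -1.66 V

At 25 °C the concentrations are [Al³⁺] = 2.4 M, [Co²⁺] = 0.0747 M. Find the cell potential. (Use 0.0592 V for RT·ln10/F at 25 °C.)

1.34 V

The Co²⁺/Co couple has the higher reduction potential and acts as the cathode, so E°_cell = -0.28 − (-1.66) = 1.38 V.
Balancing electrons gives n = 6; the reaction quotient is Q = [Al³⁺]^2/[Co²⁺]^3 = 1.38 × 10^4.
At 25 °C, E = E° − (0.0592/n) log Q = 1.38 − (0.0592/6)(4.140) = 1.380 − 0.041 = 1.339 V.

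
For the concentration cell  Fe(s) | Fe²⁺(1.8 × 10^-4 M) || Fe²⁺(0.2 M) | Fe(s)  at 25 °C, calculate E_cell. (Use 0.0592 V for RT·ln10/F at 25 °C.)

0.090 V

Both half-cells are Fe²⁺/Fe, so E°_cell = 0. The concentrated side is the cathode; the cell reaction moves Fe²⁺ from high to low concentration with n = 2.
Q = [Fe²⁺]_dilute/[Fe²⁺]_conc = 1.8 × 10^-4/0.2 = 9 × 10^-4.
E = 0 − (0.0592/2) log Q = −(0.0592/2)(-3.046) = 0.0902 V.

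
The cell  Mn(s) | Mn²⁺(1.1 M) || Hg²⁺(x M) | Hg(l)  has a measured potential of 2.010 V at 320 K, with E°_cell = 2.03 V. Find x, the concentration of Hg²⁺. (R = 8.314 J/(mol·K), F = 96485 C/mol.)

From the Nernst equation, ln Q = nF(E° − E)/RT = 2×96485×(2.03 − 2.010)/(8.314×320) = 1.451, so Q = 4.27.
With Q = [Mn²⁺]/[Hg²⁺] and the known concentrations, [Hg²⁺] in the denominator gives [Hg²⁺] = 0.26 M.

0.26 M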